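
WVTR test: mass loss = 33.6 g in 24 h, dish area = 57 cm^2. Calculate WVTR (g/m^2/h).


Formula: WVTR = mass_loss / (area * time)
Step 1: Convert area: 57 cm^2 = 0.0057 m^2
Step 2: WVTR = 33.6 g / (0.0057 m^2 * 24 h)
Step 3: WVTR = 33.6 / 0.1368 = 245.6 g/m^2/h

245.6 g/m^2/h


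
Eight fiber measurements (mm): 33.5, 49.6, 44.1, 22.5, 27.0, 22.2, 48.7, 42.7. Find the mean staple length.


Formula: Mean = sum of lengths / count
Sum = 33.5 + 49.6 + 44.1 + 22.5 + 27.0 + 22.2 + 48.7 + 42.7
Sum = 290.3 mm
Mean = 290.3 / 8 = 36.29 mm

36.29 mm


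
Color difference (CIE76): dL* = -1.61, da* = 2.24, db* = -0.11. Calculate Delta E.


Formula: Delta E = sqrt(dL*^2 + da*^2 + db*^2)
Step 1: dL*^2 = (-1.61)^2 = 2.5921
Step 2: da*^2 = 2.24^2 = 5.0176
Step 3: db*^2 = (-0.11)^2 = 0.0121
Step 4: Sum = 2.5921 + 5.0176 + 0.0121 = 7.6218
Step 5: Delta E = sqrt(7.6218) = 2.76

2.76 Delta E


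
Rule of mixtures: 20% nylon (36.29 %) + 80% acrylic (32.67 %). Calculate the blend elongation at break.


Formula: Blend property = (fraction_A * property_A) + (fraction_B * property_B)
Step 1: Contribution A = 20/100 * 36.29 % = 7.258 %
Step 2: Contribution B = 80/100 * 32.67 % = 26.136 %
Step 3: Blend elongation at break = 7.258 + 26.136 = 33.394 %

33.394 %


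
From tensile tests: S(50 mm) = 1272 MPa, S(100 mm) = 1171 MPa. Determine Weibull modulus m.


Formula: m = ln(L1/L2) / ln(S2/S1)
Step 1: ln(L1/L2) = ln(50/100) = -0.69315
Step 2: S2/S1 = 1171/1272 = 0.9206
Step 3: ln(S2/S1) = ln(0.9206) = -0.08273
Step 4: m = -0.69315 / -0.08273 = 8.38

8.38 (Weibull m)


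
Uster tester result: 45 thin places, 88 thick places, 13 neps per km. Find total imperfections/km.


Formula: Total = thin places + thick places + neps
Total = 45 + 88 + 13
Total = 146 imperfections/km

146 imperfections/km


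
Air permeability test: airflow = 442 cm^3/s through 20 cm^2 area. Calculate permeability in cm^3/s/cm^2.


Formula: Air Permeability = Airflow / Test Area
AP = 442 cm^3/s / 20 cm^2
AP = 22.1 cm^3/s/cm^2

22.1 cm^3/s/cm^2


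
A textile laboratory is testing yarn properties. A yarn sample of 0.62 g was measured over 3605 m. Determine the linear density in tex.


Formula: Tex = (mass_g / length_m) * 1000
Substituting: Tex = (0.62 / 3605) * 1000
Intermediate: 0.62 / 3605 = 0.00017198 g/m
Tex = 0.00017198 * 1000 = 0.17 tex

0.17 tex


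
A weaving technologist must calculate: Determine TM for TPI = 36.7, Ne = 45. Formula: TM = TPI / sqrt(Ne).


Formula: TM = TPI / sqrt(Ne)
Step 1: sqrt(Ne) = sqrt(45) = 6.7082
Step 2: TM = 36.7 / 6.7082 = 5.47

5.47 TM


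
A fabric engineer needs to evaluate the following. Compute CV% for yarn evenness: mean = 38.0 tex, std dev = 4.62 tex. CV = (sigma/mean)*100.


Formula: CV% = (standard deviation / mean) * 100
Step 1: Ratio = 4.62 / 38.0 = 0.121579
Step 2: CV% = 0.121579 * 100 = 12.1579% ≈ 12.2%

12.2%


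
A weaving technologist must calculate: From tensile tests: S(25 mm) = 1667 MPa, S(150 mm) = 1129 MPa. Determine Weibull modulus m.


Formula: m = ln(L1/L2) / ln(S2/S1)
Step 1: ln(L1/L2) = ln(25/150) = -1.79176
Step 2: S2/S1 = 1129/1667 = 0.67726
Step 3: ln(S2/S1) = ln(0.67726) = -0.38970
Step 4: m = -1.79176 / -0.38970 = 4.60

4.60 (Weibull m)


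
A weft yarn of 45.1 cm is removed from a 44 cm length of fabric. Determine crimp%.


Formula: Crimp% = ((L_yarn - L_fabric) / L_fabric) * 100
Step 1: Extension = 45.1 - 44 = 1.1 cm
Step 2: Crimp% = (1.1 / 44) * 100
Step 3: Crimp% = 0.025 * 100 = 2.5%

2.5%


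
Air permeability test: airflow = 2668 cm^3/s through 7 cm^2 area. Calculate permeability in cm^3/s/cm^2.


Formula: Air Permeability = Airflow / Test Area
AP = 2668 cm^3/s / 7 cm^2
AP = 381.1 cm^3/s/cm^2

381.1 cm^3/s/cm^2


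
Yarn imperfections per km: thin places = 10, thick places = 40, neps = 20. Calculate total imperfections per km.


Formula: Total = thin places + thick places + neps
Total = 10 + 40 + 20
Total = 70 imperfections/km

70 imperfections/km


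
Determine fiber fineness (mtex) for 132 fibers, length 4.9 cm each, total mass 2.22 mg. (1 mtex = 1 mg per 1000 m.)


Formula: fineness (mtex) = mass (mg) / total length (km) = (mass_mg / total_length_m) * 1000
Step 1: Convert fiber length: 4.9 cm = 0.049 m
Step 2: Total fiber length = 132 * 0.049 = 6.468 m
Step 3: Linear density = 2.22 mg / 6.468 m = 0.3432 mg/m
Step 4: fineness = 0.3432 * 1000 = 343.2 mtex

343.2 mtex


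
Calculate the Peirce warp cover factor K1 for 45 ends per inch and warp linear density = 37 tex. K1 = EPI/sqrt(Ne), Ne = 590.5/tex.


Formula: K1 = EPI / sqrt(Ne), with Ne = 590.5 / tex_warp
Step 1: Ne = 590.5 / 37 = 15.959
Step 2: sqrt(Ne) = sqrt(15.959) = 3.9949
Step 3: K1 = 45 / 3.9949 = 11.3

11.3


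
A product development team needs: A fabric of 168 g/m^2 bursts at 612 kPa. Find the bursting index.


Formula: Bursting Index = Bursting Strength / Fabric GSM
BI = 612 kPa / 168 g/m^2
BI = 3.643 kPa/(g/m^2)

3.643 kPa/(g/m^2)


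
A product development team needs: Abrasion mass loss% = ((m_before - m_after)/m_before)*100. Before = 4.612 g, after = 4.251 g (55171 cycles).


Formula: Mass loss% = ((m_before - m_after) / m_before) * 100
Step 1: Mass loss = 4.612 - 4.251 = 0.361 g
Step 2: Ratio = 0.361 / 4.612 = 0.0782741
Step 3: Mass loss% = 0.0782741 * 100 = 7.82741% ≈ 7.83%

7.83%


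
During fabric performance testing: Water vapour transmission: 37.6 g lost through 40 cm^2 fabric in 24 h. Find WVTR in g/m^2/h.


Formula: WVTR = mass_loss / (area * time)
Step 1: Convert area: 40 cm^2 = 0.004 m^2
Step 2: WVTR = 37.6 g / (0.004 m^2 * 24 h)
Step 3: WVTR = 37.6 / 0.096 = 391.7 g/m^2/h

391.7 g/m^2/h


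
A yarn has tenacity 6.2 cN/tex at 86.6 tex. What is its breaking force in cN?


Formula: Breaking force = Tenacity * Linear density
F = 6.2 cN/tex * 86.6 tex
F = 536.92 cN

536.92 cN


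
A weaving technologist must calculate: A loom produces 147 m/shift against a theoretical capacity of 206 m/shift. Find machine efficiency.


Formula: Efficiency% = (Actual output / Theoretical output) * 100
Efficiency% = (147 / 206) * 100
Efficiency% = 0.713592 * 100 = 71.3592% ≈ 71.4%

71.4%


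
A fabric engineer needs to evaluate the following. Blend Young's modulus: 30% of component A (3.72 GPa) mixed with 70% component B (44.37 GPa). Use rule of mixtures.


Formula: Blend property = (fraction_A * property_A) + (fraction_B * property_B)
Step 1: Contribution A = 30/100 * 3.72 GPa = 1.116 GPa
Step 2: Contribution B = 70/100 * 44.37 GPa = 31.059 GPa
Step 3: Blend Young's modulus = 1.116 + 31.059 = 32.175 GPa

32.175 GPa


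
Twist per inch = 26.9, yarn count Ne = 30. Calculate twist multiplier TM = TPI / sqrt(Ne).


Formula: TM = TPI / sqrt(Ne)
Step 1: sqrt(Ne) = sqrt(30) = 5.4772
Step 2: TM = 26.9 / 5.4772 = 4.91

4.91 TM


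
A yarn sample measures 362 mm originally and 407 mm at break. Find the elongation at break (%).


Formula: Elongation (%) = ((L_break - L0) / L0) * 100
Step 1: Extension = 407 - 362 = 45 mm
Step 2: Elongation = (45 / 362) * 100
Step 3: Elongation = 0.124309 * 100 = 12.4309% ≈ 12.4%

12.4%


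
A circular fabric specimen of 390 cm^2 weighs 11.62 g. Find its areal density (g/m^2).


Formula: GSM = mass_g / area_m2
Step 1: Convert area: 390 cm^2 = 390 / 10000 = 0.039 m^2
Step 2: GSM = 11.62 g / 0.039 m^2 = 297.9 g/m^2

297.9 g/m^2


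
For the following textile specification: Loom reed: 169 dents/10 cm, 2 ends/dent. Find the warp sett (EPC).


Formula: EPC = (dents per 10 cm * ends per dent) / 10
Step 1: Total ends per 10 cm = 169 * 2 = 338
Step 2: EPC = 338 / 10 = 33.8 ends/cm

33.8 ends/cm


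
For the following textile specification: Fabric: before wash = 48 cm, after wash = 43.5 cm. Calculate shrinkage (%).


Formula: Shrinkage% = ((L_before - L_after) / L_before) * 100
Step 1: Shrinkage = 48 - 43.5 = 4.5 cm
Step 2: Shrinkage% = (4.5 / 48) * 100
Step 3: Shrinkage% = 0.09375 * 100 = 9.375% ≈ 9.4%

9.4%


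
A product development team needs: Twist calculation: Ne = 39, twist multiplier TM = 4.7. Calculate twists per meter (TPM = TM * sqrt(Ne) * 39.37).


Formula: TPM = TM * sqrt(Ne) * 39.37
Step 1: sqrt(Ne) = sqrt(39) = 6.245
Step 2: TM * sqrt(Ne) = 4.7 * 6.245 = 29.3515
Step 3: TPM = 29.3515 * 39.37 = 1156 twists/m

1156 twists/m


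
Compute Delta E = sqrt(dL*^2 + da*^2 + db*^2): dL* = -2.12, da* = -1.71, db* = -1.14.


Formula: Delta E = sqrt(dL*^2 + da*^2 + db*^2)
Step 1: dL*^2 = (-2.12)^2 = 4.4944
Step 2: da*^2 = (-1.71)^2 = 2.9241
Step 3: db*^2 = (-1.14)^2 = 1.2996
Step 4: Sum = 4.4944 + 2.9241 + 1.2996 = 8.7181
Step 5: Delta E = sqrt(8.7181) = 2.95

2.95 Delta E


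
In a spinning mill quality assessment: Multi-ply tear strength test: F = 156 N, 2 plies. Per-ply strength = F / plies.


Formula: Per-ply strength = Total force / Number of plies
Per-ply = 156 N / 2
Per-ply = 78 N

78 N


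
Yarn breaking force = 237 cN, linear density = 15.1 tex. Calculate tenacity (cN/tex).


Formula: Tenacity = Breaking force / Linear density
Tenacity = 237 cN / 15.1 tex
Tenacity = 15.70 cN/tex

15.70 cN/tex


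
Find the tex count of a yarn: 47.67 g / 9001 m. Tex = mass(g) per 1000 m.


Formula: Tex = (mass_g / length_m) * 1000
Substituting: Tex = (47.67 / 9001) * 1000
Intermediate: 47.67 / 9001 = 0.00529608 g/m
Tex = 0.00529608 * 1000 = 5.30 tex

5.30 tex


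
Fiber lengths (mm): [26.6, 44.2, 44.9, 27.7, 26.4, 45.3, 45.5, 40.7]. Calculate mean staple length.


Formula: Mean = sum of lengths / count
Sum = 26.6 + 44.2 + 44.9 + 27.7 + 26.4 + 45.3 + 45.5 + 40.7
Sum = 301.3 mm
Mean = 301.3 / 8 = 37.66 mm

37.66 mm


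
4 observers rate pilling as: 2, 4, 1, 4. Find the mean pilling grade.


Formula: Mean = sum / count
Sum = 2 + 4 + 1 + 4 = 11
Mean = 11 / 4 = 2.8

2.8


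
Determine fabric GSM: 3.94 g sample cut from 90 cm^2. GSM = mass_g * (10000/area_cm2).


Formula: GSM = mass_g / area_m2
Step 1: Convert area: 90 cm^2 = 90 / 10000 = 0.009 m^2
Step 2: GSM = 3.94 g / 0.009 m^2 = 437.8 g/m^2

437.8 g/m^2


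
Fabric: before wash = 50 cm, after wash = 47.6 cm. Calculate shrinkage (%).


Formula: Shrinkage% = ((L_before - L_after) / L_before) * 100
Step 1: Shrinkage = 50 - 47.6 = 2.4 cm
Step 2: Shrinkage% = (2.4 / 50) * 100
Step 3: Shrinkage% = 0.048 * 100 = 4.8%

4.8%


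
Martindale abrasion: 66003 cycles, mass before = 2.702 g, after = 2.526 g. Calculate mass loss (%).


Formula: Mass loss% = ((m_before - m_after) / m_before) * 100
Step 1: Mass loss = 2.702 - 2.526 = 0.176 g
Step 2: Ratio = 0.176 / 2.702 = 0.0651369
Step 3: Mass loss% = 0.0651369 * 100 = 6.51369% ≈ 6.51%

6.51%


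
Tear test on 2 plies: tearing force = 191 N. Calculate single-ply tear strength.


Formula: Per-ply strength = Total force / Number of plies
Per-ply = 191 N / 2
Per-ply = 95.5 N

95.5 N


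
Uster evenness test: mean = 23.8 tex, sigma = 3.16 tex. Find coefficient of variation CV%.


Formula: CV% = (standard deviation / mean) * 100
Step 1: Ratio = 3.16 / 23.8 = 0.132773
Step 2: CV% = 0.132773 * 100 = 13.2773% ≈ 13.3%

13.3%


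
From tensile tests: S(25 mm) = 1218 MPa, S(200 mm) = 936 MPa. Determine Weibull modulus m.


Formula: m = ln(L1/L2) / ln(S2/S1)
Step 1: ln(L1/L2) = ln(25/200) = -2.07944
Step 2: S2/S1 = 936/1218 = 0.76847
Step 3: ln(S2/S1) = ln(0.76847) = -0.26335
Step 4: m = -2.07944 / -0.26335 = 7.90

7.90 (Weibull m)


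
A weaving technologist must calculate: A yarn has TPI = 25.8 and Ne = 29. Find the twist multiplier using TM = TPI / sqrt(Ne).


Formula: TM = TPI / sqrt(Ne)
Step 1: sqrt(Ne) = sqrt(29) = 5.3852
Step 2: TM = 25.8 / 5.3852 = 4.79

4.79 TM


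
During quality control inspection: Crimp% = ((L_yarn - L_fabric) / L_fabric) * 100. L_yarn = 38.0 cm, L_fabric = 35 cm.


Formula: Crimp% = ((L_yarn - L_fabric) / L_fabric) * 100
Step 1: Extension = 38.0 - 35 = 3.0 cm
Step 2: Crimp% = (3.0 / 35) * 100
Step 3: Crimp% = 0.085714 * 100 = 8.5714% ≈ 8.6%

8.6%


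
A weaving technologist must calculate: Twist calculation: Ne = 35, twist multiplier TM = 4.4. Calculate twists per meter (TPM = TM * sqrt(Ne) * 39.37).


Formula: TPM = TM * sqrt(Ne) * 39.37
Step 1: sqrt(Ne) = sqrt(35) = 5.9161
Step 2: TM * sqrt(Ne) = 4.4 * 5.9161 = 26.0308
Step 3: TPM = 26.0308 * 39.37 = 1025 twists/m

1025 twists/m


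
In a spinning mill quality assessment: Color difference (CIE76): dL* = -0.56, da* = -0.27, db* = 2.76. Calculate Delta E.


Formula: Delta E = sqrt(dL*^2 + da*^2 + db*^2)
Step 1: dL*^2 = (-0.56)^2 = 0.3136
Step 2: da*^2 = (-0.27)^2 = 0.0729
Step 3: db*^2 = 2.76^2 = 7.6176
Step 4: Sum = 0.3136 + 0.0729 + 7.6176 = 8.0041
Step 5: Delta E = sqrt(8.0041) = 2.83

2.83 Delta E


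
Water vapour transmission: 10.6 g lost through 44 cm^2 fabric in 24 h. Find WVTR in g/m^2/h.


Formula: WVTR = mass_loss / (area * time)
Step 1: Convert area: 44 cm^2 = 0.0044 m^2
Step 2: WVTR = 10.6 g / (0.0044 m^2 * 24 h)
Step 3: WVTR = 10.6 / 0.1056 = 100.4 g/m^2/h

100.4 g/m^2/h


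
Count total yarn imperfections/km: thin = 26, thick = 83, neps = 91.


Formula: Total = thin places + thick places + neps
Total = 26 + 83 + 91
Total = 200 imperfections/km

200 imperfections/km


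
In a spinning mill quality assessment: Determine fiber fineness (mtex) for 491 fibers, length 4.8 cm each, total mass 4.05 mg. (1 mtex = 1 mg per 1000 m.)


Formula: fineness (mtex) = mass (mg) / total length (km) = (mass_mg / total_length_m) * 1000
Step 1: Convert fiber length: 4.8 cm = 0.048 m
Step 2: Total fiber length = 491 * 0.048 = 23.568 m
Step 3: Linear density = 4.05 mg / 23.568 m = 0.1718 mg/m
Step 4: fineness = 0.1718 * 1000 = 171.8 mtex

171.8 mtex


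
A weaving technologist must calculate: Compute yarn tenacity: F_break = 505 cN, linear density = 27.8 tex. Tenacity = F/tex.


Formula: Tenacity = Breaking force / Linear density
Tenacity = 505 cN / 27.8 tex
Tenacity = 18.17 cN/tex

18.17 cN/tex


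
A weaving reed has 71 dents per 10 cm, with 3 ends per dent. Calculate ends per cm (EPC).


Formula: EPC = (dents per 10 cm * ends per dent) / 10
Step 1: Total ends per 10 cm = 71 * 3 = 213
Step 2: EPC = 213 / 10 = 21.3 ends/cm

21.3 ends/cm


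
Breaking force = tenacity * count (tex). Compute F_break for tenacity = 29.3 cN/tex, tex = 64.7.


Formula: Breaking force = Tenacity * Linear density
F = 29.3 cN/tex * 64.7 tex
F = 1895.71 cN

1895.71 cN


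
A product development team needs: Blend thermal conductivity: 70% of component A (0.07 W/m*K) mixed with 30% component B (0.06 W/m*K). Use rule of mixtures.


Formula: Blend property = (fraction_A * property_A) + (fraction_B * property_B)
Step 1: Contribution A = 70/100 * 0.07 W/m*K = 0.049 W/m*K
Step 2: Contribution B = 30/100 * 0.06 W/m*K = 0.018 W/m*K
Step 3: Blend thermal conductivity = 0.049 + 0.018 = 0.067 W/m*K

0.067 W/m*K


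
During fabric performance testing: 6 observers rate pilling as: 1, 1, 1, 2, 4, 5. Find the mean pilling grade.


Formula: Mean = sum / count
Sum = 1 + 1 + 1 + 2 + 4 + 5 = 14
Mean = 14 / 6 = 2.3

2.3


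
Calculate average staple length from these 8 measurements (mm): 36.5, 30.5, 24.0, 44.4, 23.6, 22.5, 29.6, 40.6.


Formula: Mean = sum of lengths / count
Sum = 36.5 + 30.5 + 24.0 + 44.4 + 23.6 + 22.5 + 29.6 + 40.6
Sum = 251.7 mm
Mean = 251.7 / 8 = 31.46 mm

31.46 mm


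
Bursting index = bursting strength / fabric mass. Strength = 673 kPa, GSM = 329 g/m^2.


Formula: Bursting Index = Bursting Strength / Fabric GSM
BI = 673 kPa / 329 g/m^2
BI = 2.046 kPa/(g/m^2)

2.046 kPa/(g/m^2)


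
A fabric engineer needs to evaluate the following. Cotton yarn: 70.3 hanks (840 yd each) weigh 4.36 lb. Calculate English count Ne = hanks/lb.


Formula: Ne = hanks / mass_lb
Substituting: Ne = 70.3 / 4.36
Ne = 16.1

16.1 Ne


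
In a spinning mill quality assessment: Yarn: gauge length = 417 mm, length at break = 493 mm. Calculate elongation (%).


Formula: Elongation (%) = ((L_break - L0) / L0) * 100
Step 1: Extension = 493 - 417 = 76 mm
Step 2: Elongation = (76 / 417) * 100
Step 3: Elongation = 0.182254 * 100 = 18.2254% ≈ 18.2%

18.2%


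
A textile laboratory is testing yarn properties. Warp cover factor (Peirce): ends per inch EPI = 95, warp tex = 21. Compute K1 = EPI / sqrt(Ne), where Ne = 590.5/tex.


Formula: K1 = EPI / sqrt(Ne), with Ne = 590.5 / tex_warp
Step 1: Ne = 590.5 / 21 = 28.119
Step 2: sqrt(Ne) = sqrt(28.119) = 5.3027
Step 3: K1 = 95 / 5.3027 = 17.9

17.9


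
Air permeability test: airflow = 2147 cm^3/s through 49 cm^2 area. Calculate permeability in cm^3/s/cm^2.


Formula: Air Permeability = Airflow / Test Area
AP = 2147 cm^3/s / 49 cm^2
AP = 43.8 cm^3/s/cm^2

43.8 cm^3/s/cm^2


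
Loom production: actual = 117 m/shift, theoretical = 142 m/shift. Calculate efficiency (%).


Formula: Efficiency% = (Actual output / Theoretical output) * 100
Efficiency% = (117 / 142) * 100
Efficiency% = 0.823944 * 100 = 82.3944% ≈ 82.4%

82.4%


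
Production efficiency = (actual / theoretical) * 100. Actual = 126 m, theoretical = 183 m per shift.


Formula: Efficiency% = (Actual output / Theoretical output) * 100
Efficiency% = (126 / 183) * 100
Efficiency% = 0.688525 * 100 = 68.8525% ≈ 68.9%

68.9%


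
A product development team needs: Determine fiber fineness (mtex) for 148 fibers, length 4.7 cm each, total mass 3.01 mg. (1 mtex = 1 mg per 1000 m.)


Formula: fineness (mtex) = mass (mg) / total length (km) = (mass_mg / total_length_m) * 1000
Step 1: Convert fiber length: 4.7 cm = 0.047 m
Step 2: Total fiber length = 148 * 0.047 = 6.956 m
Step 3: Linear density = 3.01 mg / 6.956 m = 0.4327 mg/m
Step 4: fineness = 0.4327 * 1000 = 432.7 mtex

432.7 mtex


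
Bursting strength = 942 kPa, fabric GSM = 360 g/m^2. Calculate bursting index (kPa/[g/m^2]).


Formula: Bursting Index = Bursting Strength / Fabric GSM
BI = 942 kPa / 360 g/m^2
BI = 2.617 kPa/(g/m^2)

2.617 kPa/(g/m^2)


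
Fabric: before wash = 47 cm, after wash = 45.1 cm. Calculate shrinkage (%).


Formula: Shrinkage% = ((L_before - L_after) / L_before) * 100
Step 1: Shrinkage = 47 - 45.1 = 1.9 cm
Step 2: Shrinkage% = (1.9 / 47) * 100
Step 3: Shrinkage% = 0.040426 * 100 = 4.0426% ≈ 4.0%

4.0%


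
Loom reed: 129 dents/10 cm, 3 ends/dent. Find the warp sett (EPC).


Formula: EPC = (dents per 10 cm * ends per dent) / 10
Step 1: Total ends per 10 cm = 129 * 3 = 387
Step 2: EPC = 387 / 10 = 38.7 ends/cm

38.7 ends/cm


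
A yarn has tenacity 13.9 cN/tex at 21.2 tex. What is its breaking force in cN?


Formula: Breaking force = Tenacity * Linear density
F = 13.9 cN/tex * 21.2 tex
F = 294.68 cN

294.68 cN


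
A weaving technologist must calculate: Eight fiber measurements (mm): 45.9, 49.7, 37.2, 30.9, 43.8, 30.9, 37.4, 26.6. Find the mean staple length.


Formula: Mean = sum of lengths / count
Sum = 45.9 + 49.7 + 37.2 + 30.9 + 43.8 + 30.9 + 37.4 + 26.6
Sum = 302.4 mm
Mean = 302.4 / 8 = 37.80 mm

37.80 mm


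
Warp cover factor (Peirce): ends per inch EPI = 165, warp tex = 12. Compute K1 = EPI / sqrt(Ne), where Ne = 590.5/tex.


Formula: K1 = EPI / sqrt(Ne), with Ne = 590.5 / tex_warp
Step 1: Ne = 590.5 / 12 = 49.208
Step 2: sqrt(Ne) = sqrt(49.208) = 7.0148
Step 3: K1 = 165 / 7.0148 = 23.5

23.5


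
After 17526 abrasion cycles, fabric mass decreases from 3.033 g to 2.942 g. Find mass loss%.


Formula: Mass loss% = ((m_before - m_after) / m_before) * 100
Step 1: Mass loss = 3.033 - 2.942 = 0.091 g
Step 2: Ratio = 0.091 / 3.033 = 0.0300033
Step 3: Mass loss% = 0.0300033 * 100 = 3.00033% ≈ 3.00%

3.00%


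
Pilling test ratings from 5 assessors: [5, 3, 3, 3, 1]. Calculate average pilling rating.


Formula: Mean = sum / count
Sum = 5 + 3 + 3 + 3 + 1 = 15
Mean = 15 / 5 = 3.0

3.0


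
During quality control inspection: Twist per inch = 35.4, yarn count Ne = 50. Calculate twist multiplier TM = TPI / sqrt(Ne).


Formula: TM = TPI / sqrt(Ne)
Step 1: sqrt(Ne) = sqrt(50) = 7.0711
Step 2: TM = 35.4 / 7.0711 = 5.01

5.01 TM


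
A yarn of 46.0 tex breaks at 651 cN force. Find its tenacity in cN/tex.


Formula: Tenacity = Breaking force / Linear density
Tenacity = 651 cN / 46.0 tex
Tenacity = 14.15 cN/tex

14.15 cN/tex


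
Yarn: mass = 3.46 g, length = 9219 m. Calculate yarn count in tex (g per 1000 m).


Formula: Tex = (mass_g / length_m) * 1000
Substituting: Tex = (3.46 / 9219) * 1000
Intermediate: 3.46 / 9219 = 0.00037531 g/m
Tex = 0.00037531 * 1000 = 0.38 tex

0.38 tex


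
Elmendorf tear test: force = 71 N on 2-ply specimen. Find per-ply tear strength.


Formula: Per-ply strength = Total force / Number of plies
Per-ply = 71 N / 2
Per-ply = 35.5 N

35.5 N


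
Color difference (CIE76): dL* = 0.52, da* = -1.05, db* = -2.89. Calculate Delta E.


Formula: Delta E = sqrt(dL*^2 + da*^2 + db*^2)
Step 1: dL*^2 = 0.52^2 = 0.2704
Step 2: da*^2 = (-1.05)^2 = 1.1025
Step 3: db*^2 = (-2.89)^2 = 8.3521
Step 4: Sum = 0.2704 + 1.1025 + 8.3521 = 9.725
Step 5: Delta E = sqrt(9.725) = 3.12

3.12 Delta E


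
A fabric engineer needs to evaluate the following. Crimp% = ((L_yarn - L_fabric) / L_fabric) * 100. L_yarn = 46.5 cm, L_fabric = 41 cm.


Formula: Crimp% = ((L_yarn - L_fabric) / L_fabric) * 100
Step 1: Extension = 46.5 - 41 = 5.5 cm
Step 2: Crimp% = (5.5 / 41) * 100
Step 3: Crimp% = 0.134146 * 100 = 13.4146% ≈ 13.4%

13.4%


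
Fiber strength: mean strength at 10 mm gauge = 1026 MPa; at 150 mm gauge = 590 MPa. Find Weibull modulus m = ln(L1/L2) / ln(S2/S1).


Formula: m = ln(L1/L2) / ln(S2/S1)
Step 1: ln(L1/L2) = ln(10/150) = -2.70805
Step 2: S2/S1 = 590/1026 = 0.57505
Step 3: ln(S2/S1) = ln(0.57505) = -0.55330
Step 4: m = -2.70805 / -0.55330 = 4.89

4.89 (Weibull m)


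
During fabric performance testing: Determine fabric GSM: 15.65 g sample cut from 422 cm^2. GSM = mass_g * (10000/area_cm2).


Formula: GSM = mass_g / area_m2
Step 1: Convert area: 422 cm^2 = 422 / 10000 = 0.0422 m^2
Step 2: GSM = 15.65 g / 0.0422 m^2 = 370.9 g/m^2

370.9 g/m^2


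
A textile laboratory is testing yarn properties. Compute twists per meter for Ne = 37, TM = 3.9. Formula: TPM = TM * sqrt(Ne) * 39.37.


Formula: TPM = TM * sqrt(Ne) * 39.37
Step 1: sqrt(Ne) = sqrt(37) = 6.0828
Step 2: TM * sqrt(Ne) = 3.9 * 6.0828 = 23.7229
Step 3: TPM = 23.7229 * 39.37 = 934 twists/m

934 twists/m


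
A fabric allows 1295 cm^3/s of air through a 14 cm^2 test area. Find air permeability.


Formula: Air Permeability = Airflow / Test Area
AP = 1295 cm^3/s / 14 cm^2
AP = 92.5 cm^3/s/cm^2

92.5 cm^3/s/cm^2


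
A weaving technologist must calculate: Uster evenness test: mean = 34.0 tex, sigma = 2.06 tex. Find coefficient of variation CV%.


Formula: CV% = (standard deviation / mean) * 100
Step 1: Ratio = 2.06 / 34.0 = 0.060588
Step 2: CV% = 0.060588 * 100 = 6.0588% ≈ 6.1%

6.1%


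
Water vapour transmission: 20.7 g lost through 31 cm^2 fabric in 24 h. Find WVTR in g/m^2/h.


Formula: WVTR = mass_loss / (area * time)
Step 1: Convert area: 31 cm^2 = 0.0031 m^2
Step 2: WVTR = 20.7 g / (0.0031 m^2 * 24 h)
Step 3: WVTR = 20.7 / 0.0744 = 278.2 g/m^2/h

278.2 g/m^2/h


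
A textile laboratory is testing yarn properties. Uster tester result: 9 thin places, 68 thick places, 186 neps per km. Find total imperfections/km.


Formula: Total = thin places + thick places + neps
Total = 9 + 68 + 186
Total = 263 imperfections/km

263 imperfections/km


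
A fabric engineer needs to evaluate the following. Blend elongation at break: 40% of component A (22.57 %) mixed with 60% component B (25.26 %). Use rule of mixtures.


Formula: Blend property = (fraction_A * property_A) + (fraction_B * property_B)
Step 1: Contribution A = 40/100 * 22.57 % = 9.028 %
Step 2: Contribution B = 60/100 * 25.26 % = 15.156 %
Step 3: Blend elongation at break = 9.028 + 15.156 = 24.184 %

24.184 %


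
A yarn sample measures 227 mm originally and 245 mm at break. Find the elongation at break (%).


Formula: Elongation (%) = ((L_break - L0) / L0) * 100
Step 1: Extension = 245 - 227 = 18 mm
Step 2: Elongation = (18 / 227) * 100
Step 3: Elongation = 0.079295 * 100 = 7.9295% ≈ 7.9%

7.9%


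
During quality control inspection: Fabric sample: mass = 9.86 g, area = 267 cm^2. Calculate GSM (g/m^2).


Formula: GSM = mass_g / area_m2
Step 1: Convert area: 267 cm^2 = 267 / 10000 = 0.0267 m^2
Step 2: GSM = 9.86 g / 0.0267 m^2 = 369.3 g/m^2

369.3 g/m^2


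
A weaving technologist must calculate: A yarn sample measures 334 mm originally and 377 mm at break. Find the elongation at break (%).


Formula: Elongation (%) = ((L_break - L0) / L0) * 100
Step 1: Extension = 377 - 334 = 43 mm
Step 2: Elongation = (43 / 334) * 100
Step 3: Elongation = 0.128743 * 100 = 12.8743% ≈ 12.9%

12.9%


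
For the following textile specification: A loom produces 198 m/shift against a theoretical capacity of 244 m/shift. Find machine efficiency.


Formula: Efficiency% = (Actual output / Theoretical output) * 100
Efficiency% = (198 / 244) * 100
Efficiency% = 0.811475 * 100 = 81.1475% ≈ 81.1%

81.1%


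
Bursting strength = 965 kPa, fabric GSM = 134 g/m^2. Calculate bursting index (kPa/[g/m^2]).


Formula: Bursting Index = Bursting Strength / Fabric GSM
BI = 965 kPa / 134 g/m^2
BI = 7.201 kPa/(g/m^2)

7.201 kPa/(g/m^2)


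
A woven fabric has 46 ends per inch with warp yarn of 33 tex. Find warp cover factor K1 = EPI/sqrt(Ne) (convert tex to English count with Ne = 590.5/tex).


Formula: K1 = EPI / sqrt(Ne), with Ne = 590.5 / tex_warp
Step 1: Ne = 590.5 / 33 = 17.894
Step 2: sqrt(Ne) = sqrt(17.894) = 4.2301
Step 3: K1 = 46 / 4.2301 = 10.9

10.9


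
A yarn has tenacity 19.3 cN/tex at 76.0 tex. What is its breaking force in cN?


Formula: Breaking force = Tenacity * Linear density
F = 19.3 cN/tex * 76.0 tex
F = 1466.80 cN

1466.80 cN


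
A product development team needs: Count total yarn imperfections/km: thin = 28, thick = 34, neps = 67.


Formula: Total = thin places + thick places + neps
Total = 28 + 34 + 67
Total = 129 imperfections/km

129 imperfections/km


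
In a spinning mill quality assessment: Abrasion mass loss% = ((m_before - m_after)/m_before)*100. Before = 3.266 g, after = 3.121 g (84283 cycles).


Formula: Mass loss% = ((m_before - m_after) / m_before) * 100
Step 1: Mass loss = 3.266 - 3.121 = 0.145 g
Step 2: Ratio = 0.145 / 3.266 = 0.0443968
Step 3: Mass loss% = 0.0443968 * 100 = 4.43968% ≈ 4.44%

4.44%


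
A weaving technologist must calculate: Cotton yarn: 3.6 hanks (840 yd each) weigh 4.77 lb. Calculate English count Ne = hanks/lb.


Formula: Ne = hanks / mass_lb
Substituting: Ne = 3.6 / 4.77
Ne = 0.8

0.8 Ne


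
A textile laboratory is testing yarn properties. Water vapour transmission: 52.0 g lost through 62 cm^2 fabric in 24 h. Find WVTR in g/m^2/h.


Formula: WVTR = mass_loss / (area * time)
Step 1: Convert area: 62 cm^2 = 0.0062 m^2
Step 2: WVTR = 52.0 g / (0.0062 m^2 * 24 h)
Step 3: WVTR = 52.0 / 0.1488 = 349.5 g/m^2/h

349.5 g/m^2/h


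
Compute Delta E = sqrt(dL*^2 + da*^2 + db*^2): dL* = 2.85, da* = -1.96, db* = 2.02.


Formula: Delta E = sqrt(dL*^2 + da*^2 + db*^2)
Step 1: dL*^2 = 2.85^2 = 8.1225
Step 2: da*^2 = (-1.96)^2 = 3.8416
Step 3: db*^2 = 2.02^2 = 4.0804
Step 4: Sum = 8.1225 + 3.8416 + 4.0804 = 16.0445
Step 5: Delta E = sqrt(16.0445) = 4.01

4.01 Delta E


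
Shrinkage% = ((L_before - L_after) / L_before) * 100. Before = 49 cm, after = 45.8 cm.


Formula: Shrinkage% = ((L_before - L_after) / L_before) * 100
Step 1: Shrinkage = 49 - 45.8 = 3.2 cm
Step 2: Shrinkage% = (3.2 / 49) * 100
Step 3: Shrinkage% = 0.065306 * 100 = 6.5306% ≈ 6.5%

6.5%


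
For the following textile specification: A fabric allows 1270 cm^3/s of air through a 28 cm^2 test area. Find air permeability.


Formula: Air Permeability = Airflow / Test Area
AP = 1270 cm^3/s / 28 cm^2
AP = 45.4 cm^3/s/cm^2

45.4 cm^3/s/cm^2


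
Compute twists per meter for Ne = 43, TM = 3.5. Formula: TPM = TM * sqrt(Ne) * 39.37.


Formula: TPM = TM * sqrt(Ne) * 39.37
Step 1: sqrt(Ne) = sqrt(43) = 6.5574
Step 2: TM * sqrt(Ne) = 3.5 * 6.5574 = 22.9509
Step 3: TPM = 22.9509 * 39.37 = 904 twists/m

904 twists/m


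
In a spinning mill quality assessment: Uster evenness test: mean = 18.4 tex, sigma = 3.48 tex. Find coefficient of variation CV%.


Formula: CV% = (standard deviation / mean) * 100
Step 1: Ratio = 3.48 / 18.4 = 0.18913
Step 2: CV% = 0.18913 * 100 = 18.913% ≈ 18.9%

18.9%


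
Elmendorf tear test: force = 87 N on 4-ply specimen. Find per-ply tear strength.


Formula: Per-ply strength = Total force / Number of plies
Per-ply = 87 N / 4
Per-ply = 21.75 N

21.75 N


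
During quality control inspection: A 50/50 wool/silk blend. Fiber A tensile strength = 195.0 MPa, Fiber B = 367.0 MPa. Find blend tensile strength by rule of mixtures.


Formula: Blend property = (fraction_A * property_A) + (fraction_B * property_B)
Step 1: Contribution A = 50/100 * 195.0 MPa = 97.5 MPa
Step 2: Contribution B = 50/100 * 367.0 MPa = 183.5 MPa
Step 3: Blend tensile strength = 97.5 + 183.5 = 281.0 MPa

281.0 MPa


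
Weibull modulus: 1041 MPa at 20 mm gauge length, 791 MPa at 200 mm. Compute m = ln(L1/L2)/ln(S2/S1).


Formula: m = ln(L1/L2) / ln(S2/S1)
Step 1: ln(L1/L2) = ln(20/200) = -2.30259
Step 2: S2/S1 = 791/1041 = 0.75985
Step 3: ln(S2/S1) = ln(0.75985) = -0.27463
Step 4: m = -2.30259 / -0.27463 = 8.38

8.38 (Weibull m)


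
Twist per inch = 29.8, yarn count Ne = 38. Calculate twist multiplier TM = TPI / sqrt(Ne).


Formula: TM = TPI / sqrt(Ne)
Step 1: sqrt(Ne) = sqrt(38) = 6.1644
Step 2: TM = 29.8 / 6.1644 = 4.83

4.83 TM


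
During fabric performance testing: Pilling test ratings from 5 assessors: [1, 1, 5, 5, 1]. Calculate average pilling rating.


Formula: Mean = sum / count
Sum = 1 + 1 + 5 + 5 + 1 = 13
Mean = 13 / 5 = 2.6

2.6


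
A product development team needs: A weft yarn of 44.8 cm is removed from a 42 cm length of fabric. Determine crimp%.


Formula: Crimp% = ((L_yarn - L_fabric) / L_fabric) * 100
Step 1: Extension = 44.8 - 42 = 2.8 cm
Step 2: Crimp% = (2.8 / 42) * 100
Step 3: Crimp% = 0.066667 * 100 = 6.6667% ≈ 6.7%

6.7%


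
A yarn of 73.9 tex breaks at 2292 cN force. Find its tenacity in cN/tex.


Formula: Tenacity = Breaking force / Linear density
Tenacity = 2292 cN / 73.9 tex
Tenacity = 31.01 cN/tex

31.01 cN/tex


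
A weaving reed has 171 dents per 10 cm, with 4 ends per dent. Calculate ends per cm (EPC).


Formula: EPC = (dents per 10 cm * ends per dent) / 10
Step 1: Total ends per 10 cm = 171 * 4 = 684
Step 2: EPC = 684 / 10 = 68.4 ends/cm

68.4 ends/cm


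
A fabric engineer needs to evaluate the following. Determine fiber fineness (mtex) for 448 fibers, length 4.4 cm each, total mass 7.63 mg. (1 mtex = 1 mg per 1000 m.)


Formula: fineness (mtex) = mass (mg) / total length (km) = (mass_mg / total_length_m) * 1000
Step 1: Convert fiber length: 4.4 cm = 0.044 m
Step 2: Total fiber length = 448 * 0.044 = 19.712 m
Step 3: Linear density = 7.63 mg / 19.712 m = 0.3871 mg/m
Step 4: fineness = 0.3871 * 1000 = 387.1 mtex

387.1 mtex


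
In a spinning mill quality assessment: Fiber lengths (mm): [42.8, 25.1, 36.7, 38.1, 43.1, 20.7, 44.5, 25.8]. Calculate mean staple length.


Formula: Mean = sum of lengths / count
Sum = 42.8 + 25.1 + 36.7 + 38.1 + 43.1 + 20.7 + 44.5 + 25.8
Sum = 276.8 mm
Mean = 276.8 / 8 = 34.60 mm

34.60 mm


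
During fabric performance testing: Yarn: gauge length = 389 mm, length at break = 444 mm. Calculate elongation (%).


Formula: Elongation (%) = ((L_break - L0) / L0) * 100
Step 1: Extension = 444 - 389 = 55 mm
Step 2: Elongation = (55 / 389) * 100
Step 3: Elongation = 0.141388 * 100 = 14.1388% ≈ 14.1%

14.1%


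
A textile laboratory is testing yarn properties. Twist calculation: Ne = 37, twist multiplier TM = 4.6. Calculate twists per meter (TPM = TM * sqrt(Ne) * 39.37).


Formula: TPM = TM * sqrt(Ne) * 39.37
Step 1: sqrt(Ne) = sqrt(37) = 6.0828
Step 2: TM * sqrt(Ne) = 4.6 * 6.0828 = 27.9809
Step 3: TPM = 27.9809 * 39.37 = 1102 twists/m

1102 twists/m


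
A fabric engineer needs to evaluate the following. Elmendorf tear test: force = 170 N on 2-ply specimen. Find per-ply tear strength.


Formula: Per-ply strength = Total force / Number of plies
Per-ply = 170 N / 2
Per-ply = 85 N

85 N


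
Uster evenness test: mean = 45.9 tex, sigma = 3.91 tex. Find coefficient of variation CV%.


Formula: CV% = (standard deviation / mean) * 100
Step 1: Ratio = 3.91 / 45.9 = 0.085185
Step 2: CV% = 0.085185 * 100 = 8.5185% ≈ 8.5%

8.5%


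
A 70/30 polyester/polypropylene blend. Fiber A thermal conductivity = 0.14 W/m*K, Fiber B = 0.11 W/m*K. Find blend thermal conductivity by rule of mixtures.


Formula: Blend property = (fraction_A * property_A) + (fraction_B * property_B)
Step 1: Contribution A = 70/100 * 0.14 W/m*K = 0.098 W/m*K
Step 2: Contribution B = 30/100 * 0.11 W/m*K = 0.033 W/m*K
Step 3: Blend thermal conductivity = 0.098 + 0.033 = 0.131 W/m*K

0.131 W/m*K


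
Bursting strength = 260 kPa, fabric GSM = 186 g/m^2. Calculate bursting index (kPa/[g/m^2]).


Formula: Bursting Index = Bursting Strength / Fabric GSM
BI = 260 kPa / 186 g/m^2
BI = 1.398 kPa/(g/m^2)

1.398 kPa/(g/m^2)


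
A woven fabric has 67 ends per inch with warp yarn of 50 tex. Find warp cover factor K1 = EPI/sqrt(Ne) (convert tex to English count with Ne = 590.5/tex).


Formula: K1 = EPI / sqrt(Ne), with Ne = 590.5 / tex_warp
Step 1: Ne = 590.5 / 50 = 11.81
Step 2: sqrt(Ne) = sqrt(11.81) = 3.4366
Step 3: K1 = 67 / 3.4366 = 19.5

19.5


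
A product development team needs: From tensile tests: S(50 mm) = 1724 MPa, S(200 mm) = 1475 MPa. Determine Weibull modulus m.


Formula: m = ln(L1/L2) / ln(S2/S1)
Step 1: ln(L1/L2) = ln(50/200) = -1.38629
Step 2: S2/S1 = 1475/1724 = 0.85557
Step 3: ln(S2/S1) = ln(0.85557) = -0.15599
Step 4: m = -1.38629 / -0.15599 = 8.89

8.89 (Weibull m)


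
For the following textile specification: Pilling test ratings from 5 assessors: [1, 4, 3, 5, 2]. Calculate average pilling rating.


Formula: Mean = sum / count
Sum = 1 + 4 + 3 + 5 + 2 = 15
Mean = 15 / 5 = 3.0

3.0


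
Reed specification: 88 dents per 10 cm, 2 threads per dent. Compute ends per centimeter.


Formula: EPC = (dents per 10 cm * ends per dent) / 10
Step 1: Total ends per 10 cm = 88 * 2 = 176
Step 2: EPC = 176 / 10 = 17.6 ends/cm

17.6 ends/cm


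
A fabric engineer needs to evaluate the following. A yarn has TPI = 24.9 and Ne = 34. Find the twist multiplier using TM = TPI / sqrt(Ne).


Formula: TM = TPI / sqrt(Ne)
Step 1: sqrt(Ne) = sqrt(34) = 5.831
Step 2: TM = 24.9 / 5.831 = 4.27

4.27 TM


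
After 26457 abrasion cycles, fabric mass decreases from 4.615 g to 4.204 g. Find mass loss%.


Formula: Mass loss% = ((m_before - m_after) / m_before) * 100
Step 1: Mass loss = 4.615 - 4.204 = 0.411 g
Step 2: Ratio = 0.411 / 4.615 = 0.0890574
Step 3: Mass loss% = 0.0890574 * 100 = 8.90574% ≈ 8.91%

8.91%


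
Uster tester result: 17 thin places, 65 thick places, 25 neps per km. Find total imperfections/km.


Formula: Total = thin places + thick places + neps
Total = 17 + 65 + 25
Total = 107 imperfections/km

107 imperfections/km


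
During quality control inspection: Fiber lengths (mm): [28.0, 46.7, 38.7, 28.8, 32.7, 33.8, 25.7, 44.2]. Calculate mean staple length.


Formula: Mean = sum of lengths / count
Sum = 28.0 + 46.7 + 38.7 + 28.8 + 32.7 + 33.8 + 25.7 + 44.2
Sum = 278.6 mm
Mean = 278.6 / 8 = 34.83 mm

34.83 mm


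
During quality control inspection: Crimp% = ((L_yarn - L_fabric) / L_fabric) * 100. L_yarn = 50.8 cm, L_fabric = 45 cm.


Formula: Crimp% = ((L_yarn - L_fabric) / L_fabric) * 100
Step 1: Extension = 50.8 - 45 = 5.8 cm
Step 2: Crimp% = (5.8 / 45) * 100
Step 3: Crimp% = 0.128889 * 100 = 12.8889% ≈ 12.9%

12.9%


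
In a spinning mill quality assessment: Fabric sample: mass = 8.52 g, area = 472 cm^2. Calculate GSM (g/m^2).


Formula: GSM = mass_g / area_m2
Step 1: Convert area: 472 cm^2 = 472 / 10000 = 0.0472 m^2
Step 2: GSM = 8.52 g / 0.0472 m^2 = 180.5 g/m^2

180.5 g/m^2


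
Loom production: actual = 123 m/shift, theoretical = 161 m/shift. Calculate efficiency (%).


Formula: Efficiency% = (Actual output / Theoretical output) * 100
Efficiency% = (123 / 161) * 100
Efficiency% = 0.763975 * 100 = 76.3975% ≈ 76.4%

76.4%


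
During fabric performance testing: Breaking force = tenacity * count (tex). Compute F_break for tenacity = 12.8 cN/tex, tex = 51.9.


Formula: Breaking force = Tenacity * Linear density
F = 12.8 cN/tex * 51.9 tex
F = 664.32 cN

664.32 cN


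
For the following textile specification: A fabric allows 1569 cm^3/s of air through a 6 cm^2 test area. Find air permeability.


Formula: Air Permeability = Airflow / Test Area
AP = 1569 cm^3/s / 6 cm^2
AP = 261.5 cm^3/s/cm^2

261.5 cm^3/s/cm^2


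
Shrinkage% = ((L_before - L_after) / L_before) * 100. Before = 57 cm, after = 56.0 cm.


Formula: Shrinkage% = ((L_before - L_after) / L_before) * 100
Step 1: Shrinkage = 57 - 56.0 = 1.0 cm
Step 2: Shrinkage% = (1.0 / 57) * 100
Step 3: Shrinkage% = 0.017544 * 100 = 1.7544% ≈ 1.8%

1.8%


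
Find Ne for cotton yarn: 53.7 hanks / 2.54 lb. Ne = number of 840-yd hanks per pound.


Formula: Ne = hanks / mass_lb
Substituting: Ne = 53.7 / 2.54
Ne = 21.1

21.1 Ne


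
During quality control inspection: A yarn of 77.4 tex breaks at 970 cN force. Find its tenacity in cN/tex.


Formula: Tenacity = Breaking force / Linear density
Tenacity = 970 cN / 77.4 tex
Tenacity = 12.53 cN/tex

12.53 cN/tex


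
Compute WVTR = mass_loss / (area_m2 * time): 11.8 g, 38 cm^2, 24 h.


Formula: WVTR = mass_loss / (area * time)
Step 1: Convert area: 38 cm^2 = 0.0038 m^2
Step 2: WVTR = 11.8 g / (0.0038 m^2 * 24 h)
Step 3: WVTR = 11.8 / 0.0912 = 129.4 g/m^2/h

129.4 g/m^2/h


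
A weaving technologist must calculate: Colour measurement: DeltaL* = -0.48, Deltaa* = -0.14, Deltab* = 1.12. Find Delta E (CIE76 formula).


Formula: Delta E = sqrt(dL*^2 + da*^2 + db*^2)
Step 1: dL*^2 = (-0.48)^2 = 0.2304
Step 2: da*^2 = (-0.14)^2 = 0.0196
Step 3: db*^2 = 1.12^2 = 1.2544
Step 4: Sum = 0.2304 + 0.0196 + 1.2544 = 1.5044
Step 5: Delta E = sqrt(1.5044) = 1.23

1.23 Delta E


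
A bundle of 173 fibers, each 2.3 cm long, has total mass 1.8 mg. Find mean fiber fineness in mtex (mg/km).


Formula: fineness (mtex) = mass (mg) / total length (km) = (mass_mg / total_length_m) * 1000
Step 1: Convert fiber length: 2.3 cm = 0.023 m
Step 2: Total fiber length = 173 * 0.023 = 3.979 m
Step 3: Linear density = 1.8 mg / 3.979 m = 0.4524 mg/m
Step 4: fineness = 0.4524 * 1000 = 452.4 mtex

452.4 mtex


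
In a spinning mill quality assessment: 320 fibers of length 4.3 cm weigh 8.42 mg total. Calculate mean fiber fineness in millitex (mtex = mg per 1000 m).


Formula: fineness (mtex) = mass (mg) / total length (km) = (mass_mg / total_length_m) * 1000
Step 1: Convert fiber length: 4.3 cm = 0.043 m
Step 2: Total fiber length = 320 * 0.043 = 13.76 m
Step 3: Linear density = 8.42 mg / 13.76 m = 0.6119 mg/m
Step 4: fineness = 0.6119 * 1000 = 611.9 mtex

611.9 mtex


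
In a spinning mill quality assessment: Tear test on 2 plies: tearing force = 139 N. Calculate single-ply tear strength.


Formula: Per-ply strength = Total force / Number of plies
Per-ply = 139 N / 2
Per-ply = 69.5 N

69.5 N


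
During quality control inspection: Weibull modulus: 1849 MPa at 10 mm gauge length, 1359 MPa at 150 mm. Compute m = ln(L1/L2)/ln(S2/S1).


Formula: m = ln(L1/L2) / ln(S2/S1)
Step 1: ln(L1/L2) = ln(10/150) = -2.70805
Step 2: S2/S1 = 1359/1849 = 0.73499
Step 3: ln(S2/S1) = ln(0.73499) = -0.30790
Step 4: m = -2.70805 / -0.30790 = 8.80

8.80 (Weibull m)


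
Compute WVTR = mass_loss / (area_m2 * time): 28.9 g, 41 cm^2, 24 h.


Formula: WVTR = mass_loss / (area * time)
Step 1: Convert area: 41 cm^2 = 0.0041 m^2
Step 2: WVTR = 28.9 g / (0.0041 m^2 * 24 h)
Step 3: WVTR = 28.9 / 0.0984 = 293.7 g/m^2/h

293.7 g/m^2/h
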